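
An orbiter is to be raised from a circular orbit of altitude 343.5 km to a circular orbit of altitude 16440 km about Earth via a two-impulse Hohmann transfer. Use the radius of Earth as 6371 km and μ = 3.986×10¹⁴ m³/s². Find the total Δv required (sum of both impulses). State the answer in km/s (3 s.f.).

r₁ = 6371 + 343.5 = 6714.5 km = 6.7145×10⁶ m.
r₂ = 6371 + 16440 = 22811 km = 2.2811×10⁷ m.
Transfer ellipse a_t = (r₁ + r₂)/2 = 1.476×10⁷ m.
At r₁: circular v_c1 = √(μ/r₁) = 7705 m/s; transfer-perigee v_p = √[μ(2/r₁ − 1/a_t)] = 9577 m/s.
Δv₁ = v_p − v_c1 = 1873 m/s.
At r₂: circular v_c2 = √(μ/r₂) = 4180 m/s; transfer-apogee v_a = √[μ(2/r₂ − 1/a_t)] = 2819 m/s.
Δv₂ = v_c2 − v_a = 1361 m/s.
Total Δv = Δv₁ + Δv₂ = 3234 m/s = 3.234 km/s.

Δv_total ≈ 3.23 km/s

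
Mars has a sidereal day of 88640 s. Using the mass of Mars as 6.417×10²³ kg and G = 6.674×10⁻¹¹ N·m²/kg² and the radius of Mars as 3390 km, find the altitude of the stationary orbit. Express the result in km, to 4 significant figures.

h_sync ≈ 17040 km

μ = GM = 6.674×10⁻¹¹ × 6.417×10²³ = 4.283×10¹³ m³/s².
A synchronous orbit has period T, so by Kepler's third law a = (μT²/4π²)^(1/3).
μT²/4π² = 4.283×10¹³ × (8.864×10⁴)² / 39.48 = 8.524×10²¹ m³.
a = 2.043×10⁷ m = 20427 km.
Altitude h = a − R = 20427 − 3390 = 17037 km.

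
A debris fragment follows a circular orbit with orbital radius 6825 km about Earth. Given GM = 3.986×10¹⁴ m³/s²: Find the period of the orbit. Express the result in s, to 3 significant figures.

T ≈ 5610 s

r = 6825 km = 6.825×10⁶ m.
Kepler's third law: T = 2π√(r³/μ) = 2π√((6.825×10⁶)³ / 3.986×10¹⁴).
r³/μ = 7.976×10⁵ s², so T = 2π × 8.931×10² = 5.611×10³ s.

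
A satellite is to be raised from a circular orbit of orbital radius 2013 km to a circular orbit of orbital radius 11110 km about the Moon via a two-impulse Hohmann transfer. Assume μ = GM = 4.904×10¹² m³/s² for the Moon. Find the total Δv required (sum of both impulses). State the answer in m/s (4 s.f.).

r₁ = 2013 km = 2.013×10⁶ m.
r₂ = 11110 km = 1.111×10⁷ m.
Transfer ellipse a_t = (r₁ + r₂)/2 = 6.562×10⁶ m.
At r₁: circular v_c1 = √(μ/r₁) = 1561 m/s; transfer-perilune v_p = √[μ(2/r₁ − 1/a_t)] = 2031 m/s.
Δv₁ = v_p − v_c1 = 470.2 m/s.
At r₂: circular v_c2 = √(μ/r₂) = 664.4 m/s; transfer-apolune v_a = √[μ(2/r₂ − 1/a_t)] = 368.0 m/s.
Δv₂ = v_c2 − v_a = 296.4 m/s.
Total Δv = Δv₁ + Δv₂ = 766.6 m/s.

Δv_total ≈ 766.6 m/s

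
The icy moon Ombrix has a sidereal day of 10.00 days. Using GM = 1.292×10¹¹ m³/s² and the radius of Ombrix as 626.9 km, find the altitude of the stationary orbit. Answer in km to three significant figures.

T = 10.00 days = 8.640×10⁵ s.
A synchronous orbit has period T, so by Kepler's third law a = (μT²/4π²)^(1/3).
μT²/4π² = 1.292×10¹¹ × (8.640×10⁵)² / 39.48 = 2.443×10²¹ m³.
a = 1.347×10⁷ m = 13468 km.
Altitude h = a − R = 13468 − 626.9 = 12841 km.

h_sync ≈ 12800 km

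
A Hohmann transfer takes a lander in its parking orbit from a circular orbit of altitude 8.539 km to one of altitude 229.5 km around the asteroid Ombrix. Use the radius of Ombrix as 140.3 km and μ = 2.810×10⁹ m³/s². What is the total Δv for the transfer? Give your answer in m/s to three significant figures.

Δv_total ≈ 47.8 m/s

r₁ = 140.3 + 8.539 = 148.84 km = 1.4884×10⁵ m.
r₂ = 140.3 + 229.5 = 369.80 km = 3.6980×10⁵ m.
Transfer ellipse a_t = (r₁ + r₂)/2 = 2.593×10⁵ m.
At r₁: circular v_c1 = √(μ/r₁) = 137.4 m/s; transfer-periapsis v_p = √[μ(2/r₁ − 1/a_t)] = 164.1 m/s.
Δv₁ = v_p − v_c1 = 26.68 m/s.
At r₂: circular v_c2 = √(μ/r₂) = 87.17 m/s; transfer-apoapsis v_a = √[μ(2/r₂ − 1/a_t)] = 66.04 m/s.
Δv₂ = v_c2 − v_a = 21.13 m/s.
Total Δv = Δv₁ + Δv₂ = 47.81 m/s.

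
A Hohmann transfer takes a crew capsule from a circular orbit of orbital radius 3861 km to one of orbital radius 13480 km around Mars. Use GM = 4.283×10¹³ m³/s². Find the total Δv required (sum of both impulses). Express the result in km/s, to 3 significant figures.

Δv_total ≈ 1.42 km/s

r₁ = 3861 km = 3.861×10⁶ m.
r₂ = 13480 km = 1.348×10⁷ m.
Transfer ellipse a_t = (r₁ + r₂)/2 = 8.670×10⁶ m.
At r₁: circular v_c1 = √(μ/r₁) = 3331 m/s; transfer-periapsis v_p = √[μ(2/r₁ − 1/a_t)] = 4153 m/s.
Δv₁ = v_p − v_c1 = 822.2 m/s.
At r₂: circular v_c2 = √(μ/r₂) = 1782 m/s; transfer-apoapsis v_a = √[μ(2/r₂ − 1/a_t)] = 1189 m/s.
Δv₂ = v_c2 − v_a = 593.0 m/s.
Total Δv = Δv₁ + Δv₂ = 1415 m/s = 1.415 km/s.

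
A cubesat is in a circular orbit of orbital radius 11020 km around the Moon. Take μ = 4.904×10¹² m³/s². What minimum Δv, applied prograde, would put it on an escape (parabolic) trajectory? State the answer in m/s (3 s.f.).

r = 11020 km = 1.102×10⁷ m.
Circular speed v_c = √(μ/r) = 667.1 m/s.
Escape speed v_esc = √(2μ/r) = √2 × v_c = 943.4 m/s.
Δv = v_esc − v_c = 276.3 m/s.

Δv ≈ 276 m/s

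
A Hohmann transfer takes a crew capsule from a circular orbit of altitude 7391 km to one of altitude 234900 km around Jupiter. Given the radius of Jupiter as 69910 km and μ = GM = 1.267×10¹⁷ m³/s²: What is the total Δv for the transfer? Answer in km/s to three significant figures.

r₁ = 69910 + 7391 = 77301 km = 7.7301×10⁷ m.
r₂ = 69910 + 234900 = 304810 km = 3.0481×10⁸ m.
Transfer ellipse a_t = (r₁ + r₂)/2 = 1.911×10⁸ m.
At r₁: circular v_c1 = √(μ/r₁) = 40490 m/s; transfer-perijove v_p = √[μ(2/r₁ − 1/a_t)] = 51140 m/s.
Δv₁ = v_p − v_c1 = 10650 m/s.
At r₂: circular v_c2 = √(μ/r₂) = 20390 m/s; transfer-apojove v_a = √[μ(2/r₂ − 1/a_t)] = 12970 m/s.
Δv₂ = v_c2 − v_a = 7420 m/s.
Total Δv = Δv₁ + Δv₂ = 18070 m/s = 18.07 km/s.

Δv_total ≈ 18.1 km/s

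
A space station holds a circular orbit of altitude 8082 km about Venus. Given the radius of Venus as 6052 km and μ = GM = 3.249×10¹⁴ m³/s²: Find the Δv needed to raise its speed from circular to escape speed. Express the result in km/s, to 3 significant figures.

Δv ≈ 1.99 km/s

r = 6052 + 8082 = 14134 km = 1.4134×10⁷ m.
Circular speed v_c = √(μ/r) = 4794 m/s.
Escape speed v_esc = √(2μ/r) = √2 × v_c = 6780 m/s.
Δv = v_esc − v_c = 1986 m/s = 1.986 km/s.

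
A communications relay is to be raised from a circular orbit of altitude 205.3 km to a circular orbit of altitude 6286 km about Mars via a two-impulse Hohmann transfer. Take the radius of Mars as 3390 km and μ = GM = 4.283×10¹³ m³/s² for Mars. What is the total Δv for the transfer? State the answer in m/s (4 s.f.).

r₁ = 3390 + 205.3 = 3595.3 km = 3.5953×10⁶ m.
r₂ = 3390 + 6286 = 9676.0 km = 9.6760×10⁶ m.
Transfer ellipse a_t = (r₁ + r₂)/2 = 6.636×10⁶ m.
At r₁: circular v_c1 = √(μ/r₁) = 3451 m/s; transfer-periapsis v_p = √[μ(2/r₁ − 1/a_t)] = 4168 m/s.
Δv₁ = v_p − v_c1 = 716.4 m/s.
At r₂: circular v_c2 = √(μ/r₂) = 2104 m/s; transfer-apoapsis v_a = √[μ(2/r₂ − 1/a_t)] = 1549 m/s.
Δv₂ = v_c2 − v_a = 555.3 m/s.
Total Δv = Δv₁ + Δv₂ = 1272 m/s.

Δv_total ≈ 1272 m/s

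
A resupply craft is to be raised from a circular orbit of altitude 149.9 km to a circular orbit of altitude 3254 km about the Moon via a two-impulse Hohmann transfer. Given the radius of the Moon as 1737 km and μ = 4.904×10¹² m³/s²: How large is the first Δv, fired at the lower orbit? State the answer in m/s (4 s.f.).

r₁ = 1737 + 149.9 = 1886.9 km = 1.8869×10⁶ m.
r₂ = 1737 + 3254 = 4991.0 km = 4.9910×10⁶ m.
Transfer ellipse a_t = (r₁ + r₂)/2 = 3.439×10⁶ m.
At r₁: circular v_c1 = √(μ/r₁) = 1612 m/s; transfer-perilune v_p = √[μ(2/r₁ − 1/a_t)] = 1942 m/s.
Δv₁ = v_p − v_c1 = 330.0 m/s.

Δv ≈ 330.0 m/s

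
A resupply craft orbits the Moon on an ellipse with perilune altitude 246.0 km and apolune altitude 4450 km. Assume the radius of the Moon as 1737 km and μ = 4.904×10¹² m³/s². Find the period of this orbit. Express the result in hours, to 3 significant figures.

r_p = 1737 + 246.0 = 1983.0 km = 1.9830×10⁶ m.
r_a = 1737 + 4450 = 6187.0 km = 6.1870×10⁶ m.
Semi-major axis a = (r_p + r_a)/2 = (1983.0 + 6187.0)/2 = 4085.0 km = 4.085×10⁶ m.
By Kepler's third law T = 2π√(a³/μ) = 2π × 3.728×10³ = 2.343×10⁴ s.
= 6.507 hours.

T ≈ 6.51 hours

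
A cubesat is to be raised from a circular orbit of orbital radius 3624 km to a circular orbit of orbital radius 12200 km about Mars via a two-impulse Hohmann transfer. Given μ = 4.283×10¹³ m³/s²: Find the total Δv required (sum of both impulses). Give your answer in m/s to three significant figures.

Δv_total ≈ 1440 m/s

r₁ = 3624 km = 3.624×10⁶ m.
r₂ = 12200 km = 1.220×10⁷ m.
Transfer ellipse a_t = (r₁ + r₂)/2 = 7.912×10⁶ m.
At r₁: circular v_c1 = √(μ/r₁) = 3438 m/s; transfer-periapsis v_p = √[μ(2/r₁ − 1/a_t)] = 4269 m/s.
Δv₁ = v_p − v_c1 = 831.1 m/s.
At r₂: circular v_c2 = √(μ/r₂) = 1874 m/s; transfer-apoapsis v_a = √[μ(2/r₂ − 1/a_t)] = 1268 m/s.
Δv₂ = v_c2 − v_a = 605.6 m/s.
Total Δv = Δv₁ + Δv₂ = 1437 m/s.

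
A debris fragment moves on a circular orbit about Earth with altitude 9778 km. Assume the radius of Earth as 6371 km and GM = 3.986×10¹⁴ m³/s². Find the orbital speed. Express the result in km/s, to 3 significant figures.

v ≈ 4.97 km/s

r = 6371 + 9778 = 16149 km = 1.6149×10⁷ m.
For a circular orbit v = √(μ/r) = √(3.986×10¹⁴ / 1.615×10⁷) = √(2.468×10⁷) = 4968 m/s.
That is 4.968 km/s.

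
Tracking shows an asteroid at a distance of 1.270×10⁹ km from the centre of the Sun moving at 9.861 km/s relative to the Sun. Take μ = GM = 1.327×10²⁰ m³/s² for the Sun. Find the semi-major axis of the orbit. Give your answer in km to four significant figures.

r = 1.270×10¹² m.
Vis-viva rearranged: 1/a = 2/r − v²/μ = 1.575×10⁻¹² − 7.328×10⁻¹³ = 8.420×10⁻¹³ m⁻¹.
a = 1.188×10¹² m = 1.1876×10⁹ km.

a ≈ 1.188×10⁹ km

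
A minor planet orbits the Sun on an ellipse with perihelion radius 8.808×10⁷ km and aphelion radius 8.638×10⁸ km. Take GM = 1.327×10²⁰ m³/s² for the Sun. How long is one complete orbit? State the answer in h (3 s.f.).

T ≈ 49700 h

Semi-major axis a = (r_p + r_a)/2 = (8.8080×10⁷ + 8.6380×10⁸)/2 = 4.7594×10⁸ km = 4.759×10¹¹ m.
By Kepler's third law T = 2π√(a³/μ) = 2π × 2.850×10⁷ = 1.791×10⁸ s.
= 49750 h.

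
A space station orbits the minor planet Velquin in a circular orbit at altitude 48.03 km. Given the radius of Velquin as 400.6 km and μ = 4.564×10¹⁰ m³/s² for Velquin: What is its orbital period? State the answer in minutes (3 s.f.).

T ≈ 147 minutes

r = 400.6 + 48.03 = 448.63 km = 4.4863×10⁵ m.
Kepler's third law: T = 2π√(r³/μ) = 2π√((4.486×10⁵)³ / 4.564×10¹⁰).
r³/μ = 1.978×10⁶ s², so T = 2π × 1.407×10³ = 8.838×10³ s.
Converting: 8.838×10³ s ÷ 60.00 = 147.3 minutes.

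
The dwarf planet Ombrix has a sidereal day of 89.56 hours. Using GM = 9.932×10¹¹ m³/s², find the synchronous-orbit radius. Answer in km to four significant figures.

T = 89.56 hours = 3.224×10⁵ s.
A synchronous orbit has period T, so by Kepler's third law a = (μT²/4π²)^(1/3).
μT²/4π² = 9.932×10¹¹ × (3.224×10⁵)² / 39.48 = 2.615×10²¹ m³.
a = 1.378×10⁷ m = 13777 km.

r_sync ≈ 13780 km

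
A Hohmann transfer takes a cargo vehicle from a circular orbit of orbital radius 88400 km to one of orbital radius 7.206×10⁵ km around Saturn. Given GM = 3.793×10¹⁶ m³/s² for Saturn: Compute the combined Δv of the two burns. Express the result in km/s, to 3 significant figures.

Δv_total ≈ 10.8 km/s

r₁ = 88400 km = 8.840×10⁷ m.
r₂ = 7.206×10⁵ km = 7.206×10⁸ m.
Transfer ellipse a_t = (r₁ + r₂)/2 = 4.045×10⁸ m.
At r₁: circular v_c1 = √(μ/r₁) = 20710 m/s; transfer-perikrone v_p = √[μ(2/r₁ − 1/a_t)] = 27650 m/s.
Δv₁ = v_p − v_c1 = 6933 m/s.
At r₂: circular v_c2 = √(μ/r₂) = 7255 m/s; transfer-apokrone v_a = √[μ(2/r₂ − 1/a_t)] = 3392 m/s.
Δv₂ = v_c2 − v_a = 3863 m/s.
Total Δv = Δv₁ + Δv₂ = 10800 m/s = 10.80 km/s.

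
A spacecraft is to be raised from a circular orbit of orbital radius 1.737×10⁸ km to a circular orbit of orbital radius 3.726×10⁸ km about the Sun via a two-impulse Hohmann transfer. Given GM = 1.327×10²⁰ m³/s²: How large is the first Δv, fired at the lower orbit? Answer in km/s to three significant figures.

r₁ = 1.737×10⁸ km = 1.737×10¹¹ m.
r₂ = 3.726×10⁸ km = 3.726×10¹¹ m.
Transfer ellipse a_t = (r₁ + r₂)/2 = 2.732×10¹¹ m.
At r₁: circular v_c1 = √(μ/r₁) = 27640 m/s; transfer-perihelion v_p = √[μ(2/r₁ − 1/a_t)] = 32280 m/s.
Δv₁ = v_p − v_c1 = 4642 m/s.
= 4.642 km/s.

Δv ≈ 4.64 km/s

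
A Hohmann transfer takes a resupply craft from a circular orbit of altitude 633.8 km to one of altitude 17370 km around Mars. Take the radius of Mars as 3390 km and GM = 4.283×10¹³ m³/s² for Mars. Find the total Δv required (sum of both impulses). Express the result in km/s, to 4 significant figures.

r₁ = 3390 + 633.8 = 4023.8 km = 4.0238×10⁶ m.
r₂ = 3390 + 17370 = 20760 km = 2.0760×10⁷ m.
Transfer ellipse a_t = (r₁ + r₂)/2 = 1.239×10⁷ m.
At r₁: circular v_c1 = √(μ/r₁) = 3263 m/s; transfer-periapsis v_p = √[μ(2/r₁ − 1/a_t)] = 4223 m/s.
Δv₁ = v_p − v_c1 = 960.3 m/s.
At r₂: circular v_c2 = √(μ/r₂) = 1436 m/s; transfer-apoapsis v_a = √[μ(2/r₂ − 1/a_t)] = 818.5 m/s.
Δv₂ = v_c2 − v_a = 617.9 m/s.
Total Δv = Δv₁ + Δv₂ = 1578 m/s = 1.578 km/s.

Δv_total ≈ 1.578 km/s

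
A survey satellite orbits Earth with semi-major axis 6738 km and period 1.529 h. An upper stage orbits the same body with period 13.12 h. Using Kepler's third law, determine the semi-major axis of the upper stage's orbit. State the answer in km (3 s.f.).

a₂ ≈ 28200 km

Kepler's third law: a³ ∝ T², so a₂ = a₁ (T₂/T₁)^(2/3).
T₂/T₁ = 8.581, (T₂/T₁)^(2/3) = 4.191.
a₂ = 6738 × 4.191 = 28240 km.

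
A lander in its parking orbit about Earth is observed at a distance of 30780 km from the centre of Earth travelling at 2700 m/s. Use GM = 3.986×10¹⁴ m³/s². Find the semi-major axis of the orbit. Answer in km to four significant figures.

r = 3.078×10⁷ m.
Vis-viva rearranged: 1/a = 2/r − v²/μ = 6.498×10⁻⁸ − 1.829×10⁻⁸ = 4.669×10⁻⁸ m⁻¹.
a = 2.142×10⁷ m = 21419 km.

a ≈ 21420 km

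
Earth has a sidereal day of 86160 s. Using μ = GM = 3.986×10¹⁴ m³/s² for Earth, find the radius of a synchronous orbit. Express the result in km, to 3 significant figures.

A synchronous orbit has period T, so by Kepler's third law a = (μT²/4π²)^(1/3).
μT²/4π² = 3.986×10¹⁴ × (8.616×10⁴)² / 39.48 = 7.495×10²² m³.
a = 4.216×10⁷ m = 42163 km.

r_sync ≈ 42200 km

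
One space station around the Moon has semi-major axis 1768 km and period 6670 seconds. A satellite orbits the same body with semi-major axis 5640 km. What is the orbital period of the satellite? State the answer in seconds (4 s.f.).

Kepler's third law: T² ∝ a³, so T₂ = T₁ (a₂/a₁)^(3/2).
a₂/a₁ = 3.190, (a₂/a₁)^(3/2) = 5.698.
T₂ = 6670 × 5.698 = 38000 seconds.

T₂ ≈ 38000 seconds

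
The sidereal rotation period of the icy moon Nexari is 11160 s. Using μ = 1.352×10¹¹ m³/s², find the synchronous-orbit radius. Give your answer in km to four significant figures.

A synchronous orbit has period T, so by Kepler's third law a = (μT²/4π²)^(1/3).
μT²/4π² = 1.352×10¹¹ × (1.116×10⁴)² / 39.48 = 4.265×10¹⁷ m³.
a = 7.527×10⁵ m = 752.75 km.

r_sync ≈ 752.7 km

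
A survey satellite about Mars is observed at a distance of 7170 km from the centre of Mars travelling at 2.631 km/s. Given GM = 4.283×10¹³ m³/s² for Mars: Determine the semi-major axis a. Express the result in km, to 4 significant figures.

r = 7.170×10⁶ m.
Vis-viva rearranged: 1/a = 2/r − v²/μ = 2.789×10⁻⁷ − 1.616×10⁻⁷ = 1.173×10⁻⁷ m⁻¹.
a = 8.524×10⁶ m = 8523.7 km.

a ≈ 8524 km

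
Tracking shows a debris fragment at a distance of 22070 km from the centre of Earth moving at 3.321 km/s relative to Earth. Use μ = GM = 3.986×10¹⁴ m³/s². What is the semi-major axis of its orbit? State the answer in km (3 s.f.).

r = 2.207×10⁷ m.
Vis-viva rearranged: 1/a = 2/r − v²/μ = 9.062×10⁻⁸ − 2.767×10⁻⁸ = 6.295×10⁻⁸ m⁻¹.
a = 1.589×10⁷ m = 15885 km.

a ≈ 15900 km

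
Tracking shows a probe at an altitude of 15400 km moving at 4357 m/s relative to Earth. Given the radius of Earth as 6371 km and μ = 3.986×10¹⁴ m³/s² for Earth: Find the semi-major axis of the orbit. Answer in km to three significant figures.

r = 6371 + 15400 = 21771 km = 2.177×10⁷ m.
Specific orbital energy ε = v²/2 − μ/r = (4357)²/2 − 3.986×10¹⁴/2.177×10⁷ = -8.817×10⁶ J/kg.
Since ε = −μ/(2a), a = −μ/(2ε) = 2.260×10⁷ m = 22604 km.

a ≈ 22600 km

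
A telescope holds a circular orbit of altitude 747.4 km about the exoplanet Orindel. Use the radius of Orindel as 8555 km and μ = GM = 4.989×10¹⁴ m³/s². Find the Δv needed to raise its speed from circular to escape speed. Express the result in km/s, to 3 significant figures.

r = 8555 + 747.4 = 9302.4 km = 9.3024×10⁶ m.
Circular speed v_c = √(μ/r) = 7323 m/s.
Escape speed v_esc = √(2μ/r) = √2 × v_c = 10360 m/s.
Δv = v_esc − v_c = 3033 m/s = 3.033 km/s.

Δv ≈ 3.03 km/s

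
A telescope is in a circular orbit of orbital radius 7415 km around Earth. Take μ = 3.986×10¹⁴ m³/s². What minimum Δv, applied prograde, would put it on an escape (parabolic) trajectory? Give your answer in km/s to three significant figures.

Δv ≈ 3.04 km/s

r = 7415 km = 7.415×10⁶ m.
Circular speed v_c = √(μ/r) = 7332 m/s.
Escape speed v_esc = √(2μ/r) = √2 × v_c = 10370 m/s.
Δv = v_esc − v_c = 3037 m/s = 3.037 km/s.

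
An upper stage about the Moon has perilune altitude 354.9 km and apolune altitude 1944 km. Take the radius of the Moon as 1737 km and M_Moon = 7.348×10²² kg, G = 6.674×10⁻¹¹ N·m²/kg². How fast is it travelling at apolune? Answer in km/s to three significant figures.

v ≈ 0.983 km/s

μ = GM = 6.674×10⁻¹¹ × 7.348×10²² = 4.904×10¹² m³/s².
r_p = 1737 + 354.9 = 2091.9 km = 2.0919×10⁶ m.
r_a = 1737 + 1944 = 3681.0 km = 3.6810×10⁶ m.
Semi-major axis a = (r_p + r_a)/2 = 2886.4 km = 2.886×10⁶ m.
Vis-viva: v² = μ(2/r − 1/a) = 4.904×10¹² × (5.433×10⁻⁷ − 3.464×10⁻⁷) = 9.655×10⁵ m²/s².
v = 982.6 m/s = 0.9826 km/s.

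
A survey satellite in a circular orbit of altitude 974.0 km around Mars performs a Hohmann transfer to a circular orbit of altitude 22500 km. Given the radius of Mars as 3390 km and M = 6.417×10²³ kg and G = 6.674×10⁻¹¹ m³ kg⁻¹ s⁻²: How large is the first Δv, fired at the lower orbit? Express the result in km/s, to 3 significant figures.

Δv ≈ 0.966 km/s

μ = GM = 6.674×10⁻¹¹ × 6.417×10²³ = 4.283×10¹³ m³/s².
r₁ = 3390 + 974.0 = 4364.0 km = 4.3640×10⁶ m.
r₂ = 3390 + 22500 = 25890 km = 2.5890×10⁷ m.
Transfer ellipse a_t = (r₁ + r₂)/2 = 1.513×10⁷ m.
At r₁: circular v_c1 = √(μ/r₁) = 3133 m/s; transfer-periapsis v_p = √[μ(2/r₁ − 1/a_t)] = 4098 m/s.
Δv₁ = v_p − v_c1 = 965.6 m/s.
= 0.9656 km/s.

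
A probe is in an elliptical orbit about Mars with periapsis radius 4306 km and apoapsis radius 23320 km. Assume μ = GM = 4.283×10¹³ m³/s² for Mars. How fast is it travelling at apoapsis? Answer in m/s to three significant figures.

Semi-major axis a = (r_p + r_a)/2 = 13813 km = 1.381×10⁷ m.
Vis-viva: v² = μ(2/r − 1/a) = 4.283×10¹³ × (8.576×10⁻⁸ − 7.240×10⁻⁸) = 5.725×10⁵ m²/s².
v = 756.7 m/s.

v ≈ 757 m/s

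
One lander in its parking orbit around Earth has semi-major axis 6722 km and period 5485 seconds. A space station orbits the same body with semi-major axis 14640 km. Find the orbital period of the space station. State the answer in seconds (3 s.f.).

T₂ ≈ 17600 seconds

Kepler's third law: T² ∝ a³, so T₂ = T₁ (a₂/a₁)^(3/2).
a₂/a₁ = 2.178, (a₂/a₁)^(3/2) = 3.214.
T₂ = 5485 × 3.214 = 17630 seconds.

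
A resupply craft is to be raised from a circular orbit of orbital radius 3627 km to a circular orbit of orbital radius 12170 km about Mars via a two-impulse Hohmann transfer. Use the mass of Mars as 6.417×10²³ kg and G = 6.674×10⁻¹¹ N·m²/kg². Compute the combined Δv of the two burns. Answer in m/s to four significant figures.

Δv_total ≈ 1434 m/s

μ = GM = 6.674×10⁻¹¹ × 6.417×10²³ = 4.283×10¹³ m³/s².
r₁ = 3627 km = 3.627×10⁶ m.
r₂ = 12170 km = 1.217×10⁷ m.
Transfer ellipse a_t = (r₁ + r₂)/2 = 7.898×10⁶ m.
At r₁: circular v_c1 = √(μ/r₁) = 3436 m/s; transfer-periapsis v_p = √[μ(2/r₁ − 1/a_t)] = 4265 m/s.
Δv₁ = v_p − v_c1 = 829.1 m/s.
At r₂: circular v_c2 = √(μ/r₂) = 1876 m/s; transfer-apoapsis v_a = √[μ(2/r₂ − 1/a_t)] = 1271 m/s.
Δv₂ = v_c2 − v_a = 604.7 m/s.
Total Δv = Δv₁ + Δv₂ = 1434 m/s.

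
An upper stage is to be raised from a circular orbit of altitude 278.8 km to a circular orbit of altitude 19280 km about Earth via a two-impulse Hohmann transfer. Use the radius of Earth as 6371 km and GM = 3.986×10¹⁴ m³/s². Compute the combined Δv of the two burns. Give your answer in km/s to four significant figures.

r₁ = 6371 + 278.8 = 6649.8 km = 6.6498×10⁶ m.
r₂ = 6371 + 19280 = 25651 km = 2.5651×10⁷ m.
Transfer ellipse a_t = (r₁ + r₂)/2 = 1.615×10⁷ m.
At r₁: circular v_c1 = √(μ/r₁) = 7742 m/s; transfer-perigee v_p = √[μ(2/r₁ − 1/a_t)] = 9757 m/s.
Δv₁ = v_p − v_c1 = 2015 m/s.
At r₂: circular v_c2 = √(μ/r₂) = 3942 m/s; transfer-apogee v_a = √[μ(2/r₂ − 1/a_t)] = 2529 m/s.
Δv₂ = v_c2 − v_a = 1413 m/s.
Total Δv = Δv₁ + Δv₂ = 3428 m/s = 3.428 km/s.

Δv_total ≈ 3.428 km/s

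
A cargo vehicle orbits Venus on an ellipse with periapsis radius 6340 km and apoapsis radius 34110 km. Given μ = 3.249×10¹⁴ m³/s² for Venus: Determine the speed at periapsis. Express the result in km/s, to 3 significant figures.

v ≈ 9.30 km/s

Semi-major axis a = (r_p + r_a)/2 = 20225 km = 2.022×10⁷ m.
Vis-viva: v² = μ(2/r − 1/a) = 3.249×10¹⁴ × (3.155×10⁻⁷ − 4.944×10⁻⁸) = 8.643×10⁷ m²/s².
v = 9297 m/s = 9.297 km/s.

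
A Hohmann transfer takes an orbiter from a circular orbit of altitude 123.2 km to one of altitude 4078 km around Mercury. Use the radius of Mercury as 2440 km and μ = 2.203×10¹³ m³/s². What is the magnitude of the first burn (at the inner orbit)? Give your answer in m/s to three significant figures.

Δv ≈ 581 m/s

r₁ = 2440 + 123.2 = 2563.2 km = 2.5632×10⁶ m.
r₂ = 2440 + 4078 = 6518.0 km = 6.5180×10⁶ m.
Transfer ellipse a_t = (r₁ + r₂)/2 = 4.541×10⁶ m.
At r₁: circular v_c1 = √(μ/r₁) = 2932 m/s; transfer-periherm v_p = √[μ(2/r₁ − 1/a_t)] = 3513 m/s.
Δv₁ = v_p − v_c1 = 580.8 m/s.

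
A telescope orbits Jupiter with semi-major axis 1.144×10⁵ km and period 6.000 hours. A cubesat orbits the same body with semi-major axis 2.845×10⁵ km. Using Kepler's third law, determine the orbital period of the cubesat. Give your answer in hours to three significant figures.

T₂ ≈ 23.5 hours

Kepler's third law: T² ∝ a³, so T₂ = T₁ (a₂/a₁)^(3/2).
a₂/a₁ = 2.487, (a₂/a₁)^(3/2) = 3.922.
T₂ = 6.000 × 3.922 = 23.53 hours.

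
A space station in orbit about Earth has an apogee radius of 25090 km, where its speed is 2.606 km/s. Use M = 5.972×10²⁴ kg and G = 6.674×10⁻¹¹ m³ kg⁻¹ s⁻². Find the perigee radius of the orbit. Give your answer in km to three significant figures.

perigee radius ≈ 6820 km

μ = GM = 6.674×10⁻¹¹ × 5.972×10²⁴ = 3.986×10¹⁴ m³/s².
r_a = 2.509×10⁷ m.
Specific energy ε = v²/2 − μ/r = -1.249×10⁷ J/kg, so a = −μ/(2ε) = 1.596×10⁷ m.
The apsides satisfy r_p + r_a = 2a, so the perigee radius is 2a − r_a = 6.821×10⁶ m = 6821.1 km.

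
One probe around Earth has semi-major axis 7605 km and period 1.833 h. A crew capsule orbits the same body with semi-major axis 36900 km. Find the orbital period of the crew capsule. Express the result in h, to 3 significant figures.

Kepler's third law: T² ∝ a³, so T₂ = T₁ (a₂/a₁)^(3/2).
a₂/a₁ = 4.852, (a₂/a₁)^(3/2) = 10.69.
T₂ = 1.833 × 10.69 = 19.59 h.

T₂ ≈ 19.6 h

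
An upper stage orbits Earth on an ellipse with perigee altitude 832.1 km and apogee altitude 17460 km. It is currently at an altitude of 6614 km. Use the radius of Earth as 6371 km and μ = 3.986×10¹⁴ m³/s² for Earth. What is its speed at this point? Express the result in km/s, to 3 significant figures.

r_p = 6371 + 832.1 = 7203.1 km = 7.2031×10⁶ m.
r_a = 6371 + 17460 = 23831 km = 2.3831×10⁷ m.
r = 6371 + 6614 = 12985 km = 1.298×10⁷ m.
Semi-major axis a = (r_p + r_a)/2 = 15517 km = 1.552×10⁷ m.
Vis-viva: v² = μ(2/r − 1/a) = 3.986×10¹⁴ × (1.540×10⁻⁷ − 6.445×10⁻⁸) = 3.571×10⁷ m²/s².
v = 5975 m/s = 5.975 km/s.

v ≈ 5.98 km/s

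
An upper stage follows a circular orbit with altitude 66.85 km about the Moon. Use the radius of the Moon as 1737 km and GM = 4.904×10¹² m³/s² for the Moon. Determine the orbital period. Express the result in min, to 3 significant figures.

r = 1737 + 66.85 = 1803.8 km = 1.8038×10⁶ m.
Kepler's third law: T = 2π√(r³/μ) = 2π√((1.804×10⁶)³ / 4.904×10¹²).
r³/μ = 1.197×10⁶ s², so T = 2π × 1.094×10³ = 6.874×10³ s.
Converting: 6.874×10³ s ÷ 60.00 = 114.6 min.

T ≈ 115 min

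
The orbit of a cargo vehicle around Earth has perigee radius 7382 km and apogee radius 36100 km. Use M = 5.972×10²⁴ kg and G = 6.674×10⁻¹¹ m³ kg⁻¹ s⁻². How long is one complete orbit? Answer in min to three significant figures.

T ≈ 532 min

μ = GM = 6.674×10⁻¹¹ × 5.972×10²⁴ = 3.986×10¹⁴ m³/s².
Semi-major axis a = (r_p + r_a)/2 = (7382.0 + 36100)/2 = 21741 km = 2.174×10⁷ m.
By Kepler's third law T = 2π√(a³/μ) = 2π × 5.078×10³ = 3.190×10⁴ s.
= 531.7 min.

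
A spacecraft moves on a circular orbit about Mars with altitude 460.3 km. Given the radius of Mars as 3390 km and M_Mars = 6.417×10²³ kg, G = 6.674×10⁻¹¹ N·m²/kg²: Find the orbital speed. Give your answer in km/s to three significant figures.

μ = GM = 6.674×10⁻¹¹ × 6.417×10²³ = 4.283×10¹³ m³/s².
r = 3390 + 460.3 = 3850.3 km = 3.8503×10⁶ m.
For a circular orbit v = √(μ/r) = √(4.283×10¹³ / 3.850×10⁶) = √(1.112×10⁷) = 3335 m/s.
That is 3.335 km/s.

v ≈ 3.34 km/s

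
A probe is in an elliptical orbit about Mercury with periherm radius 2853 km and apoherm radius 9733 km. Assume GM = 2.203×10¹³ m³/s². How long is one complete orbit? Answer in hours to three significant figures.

T ≈ 5.87 hours

Semi-major axis a = (r_p + r_a)/2 = (2853.0 + 9733.0)/2 = 6293.0 km = 6.293×10⁶ m.
By Kepler's third law T = 2π√(a³/μ) = 2π × 3.363×10³ = 2.113×10⁴ s.
= 5.870 hours.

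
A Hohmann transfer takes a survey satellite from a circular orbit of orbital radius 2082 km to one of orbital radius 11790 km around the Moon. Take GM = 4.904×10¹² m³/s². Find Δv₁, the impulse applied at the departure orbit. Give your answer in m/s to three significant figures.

r₁ = 2082 km = 2.082×10⁶ m.
r₂ = 11790 km = 1.179×10⁷ m.
Transfer ellipse a_t = (r₁ + r₂)/2 = 6.936×10⁶ m.
At r₁: circular v_c1 = √(μ/r₁) = 1535 m/s; transfer-perilune v_p = √[μ(2/r₁ − 1/a_t)] = 2001 m/s.
Δv₁ = v_p − v_c1 = 466.2 m/s.

Δv ≈ 466 m/s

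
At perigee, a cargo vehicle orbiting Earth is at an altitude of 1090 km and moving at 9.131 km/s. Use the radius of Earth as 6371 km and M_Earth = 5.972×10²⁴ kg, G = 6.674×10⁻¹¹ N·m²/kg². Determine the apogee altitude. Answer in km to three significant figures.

apogee altitude ≈ 20100 km

μ = GM = 6.674×10⁻¹¹ × 5.972×10²⁴ = 3.986×10¹⁴ m³/s².
r_p = 6371 + 1090 = 7461.0 km = 7.461×10⁶ m.
Specific energy ε = v²/2 − μ/r = -1.173×10⁷ J/kg, so a = −μ/(2ε) = 1.698×10⁷ m.
The apsides satisfy r_p + r_a = 2a, so the apogee radius is 2a − r_p = 2.651×10⁷ m = 26509 km.
Apogee altitude = 26509 − 6371 = 20138 km.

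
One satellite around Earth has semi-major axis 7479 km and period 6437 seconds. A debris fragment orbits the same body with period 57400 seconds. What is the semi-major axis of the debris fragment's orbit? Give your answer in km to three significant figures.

a₂ ≈ 32200 km

Kepler's third law: a³ ∝ T², so a₂ = a₁ (T₂/T₁)^(2/3).
T₂/T₁ = 8.917, (T₂/T₁)^(2/3) = 4.300.
a₂ = 7479 × 4.300 = 32160 km.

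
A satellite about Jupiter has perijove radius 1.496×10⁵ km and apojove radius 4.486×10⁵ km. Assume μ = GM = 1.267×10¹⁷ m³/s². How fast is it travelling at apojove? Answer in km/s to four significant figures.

Semi-major axis a = (r_p + r_a)/2 = 2.9910×10⁵ km = 2.991×10⁸ m.
Vis-viva: v² = μ(2/r − 1/a) = 1.267×10¹⁷ × (4.458×10⁻⁹ − 3.343×10⁻⁹) = 1.413×10⁸ m²/s².
v = 11890 m/s = 11.89 km/s.

v ≈ 11.89 km/s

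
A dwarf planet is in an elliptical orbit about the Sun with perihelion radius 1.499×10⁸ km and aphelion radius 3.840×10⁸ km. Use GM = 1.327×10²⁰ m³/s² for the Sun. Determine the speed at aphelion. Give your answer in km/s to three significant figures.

Semi-major axis a = (r_p + r_a)/2 = 2.6695×10⁸ km = 2.670×10¹¹ m.
Vis-viva: v² = μ(2/r − 1/a) = 1.327×10²⁰ × (5.208×10⁻¹² − 3.746×10⁻¹²) = 1.940×10⁸ m²/s².
v = 13930 m/s = 13.93 km/s.

v ≈ 13.9 km/s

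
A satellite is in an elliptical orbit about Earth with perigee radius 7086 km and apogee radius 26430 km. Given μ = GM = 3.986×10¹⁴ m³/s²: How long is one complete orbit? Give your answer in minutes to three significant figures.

T ≈ 360 minutes

Semi-major axis a = (r_p + r_a)/2 = (7086.0 + 26430)/2 = 16758 km = 1.676×10⁷ m.
By Kepler's third law T = 2π√(a³/μ) = 2π × 3.436×10³ = 2.159×10⁴ s.
= 359.8 minutes.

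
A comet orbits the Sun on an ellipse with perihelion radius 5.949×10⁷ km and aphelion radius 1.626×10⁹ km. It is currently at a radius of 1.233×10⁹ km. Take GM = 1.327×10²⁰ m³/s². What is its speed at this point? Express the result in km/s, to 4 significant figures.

v ≈ 7.602 km/s

Semi-major axis a = (r_p + r_a)/2 = 8.4274×10⁸ km = 8.427×10¹¹ m.
Vis-viva: v² = μ(2/r − 1/a) = 1.327×10²⁰ × (1.622×10⁻¹² − 1.187×10⁻¹²) = 5.779×10⁷ m²/s².
v = 7602 m/s = 7.602 km/s.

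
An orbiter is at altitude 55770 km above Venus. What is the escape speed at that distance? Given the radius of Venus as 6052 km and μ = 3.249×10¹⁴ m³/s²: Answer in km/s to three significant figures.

v_esc ≈ 3.24 km/s

r = 6052 + 55770 = 61822 km = 6.1822×10⁷ m.
Escape speed v_esc = √(2μ/r) = √(2 × 3.249×10¹⁴ / 6.182×10⁷) = √(1.051×10⁷) = 3242 m/s.
= 3.242 km/s.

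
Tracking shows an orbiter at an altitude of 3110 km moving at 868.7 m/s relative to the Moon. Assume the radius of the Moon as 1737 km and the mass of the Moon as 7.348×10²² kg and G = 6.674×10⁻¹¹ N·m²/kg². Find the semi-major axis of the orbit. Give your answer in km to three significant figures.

a ≈ 3860 km

μ = GM = 6.674×10⁻¹¹ × 7.348×10²² = 4.904×10¹² m³/s².
r = 1737 + 3110 = 4847.0 km = 4.847×10⁶ m.
Vis-viva rearranged: 1/a = 2/r − v²/μ = 4.126×10⁻⁷ − 1.539×10⁻⁷ = 2.587×10⁻⁷ m⁻¹.
a = 3.865×10⁶ m = 3864.8 km.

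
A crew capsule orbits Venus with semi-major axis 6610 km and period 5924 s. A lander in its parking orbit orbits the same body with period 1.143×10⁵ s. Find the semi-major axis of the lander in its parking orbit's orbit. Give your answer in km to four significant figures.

a₂ ≈ 47550 km

Kepler's third law: a³ ∝ T², so a₂ = a₁ (T₂/T₁)^(2/3).
T₂/T₁ = 19.29, (T₂/T₁)^(2/3) = 7.194.
a₂ = 6610 × 7.194 = 47550 km.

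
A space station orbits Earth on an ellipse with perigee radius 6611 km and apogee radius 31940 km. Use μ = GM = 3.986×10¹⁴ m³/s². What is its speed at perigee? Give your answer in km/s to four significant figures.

Semi-major axis a = (r_p + r_a)/2 = 19276 km = 1.928×10⁷ m.
Vis-viva: v² = μ(2/r − 1/a) = 3.986×10¹⁴ × (3.025×10⁻⁷ − 5.188×10⁻⁸) = 9.991×10⁷ m²/s².
v = 9995 m/s = 9.995 km/s.

v ≈ 9.995 km/s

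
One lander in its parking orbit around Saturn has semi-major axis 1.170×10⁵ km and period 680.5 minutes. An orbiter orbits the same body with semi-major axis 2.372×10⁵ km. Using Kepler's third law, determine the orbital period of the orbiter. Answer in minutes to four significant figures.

T₂ ≈ 1964 minutes

Kepler's third law: T² ∝ a³, so T₂ = T₁ (a₂/a₁)^(3/2).
a₂/a₁ = 2.027, (a₂/a₁)^(3/2) = 2.887.
T₂ = 680.5 × 2.887 = 1964 minutes.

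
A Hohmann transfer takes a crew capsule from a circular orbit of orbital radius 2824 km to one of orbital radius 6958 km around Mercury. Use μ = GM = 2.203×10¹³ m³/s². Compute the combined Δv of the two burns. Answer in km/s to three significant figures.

Δv_total ≈ 0.966 km/s

r₁ = 2824 km = 2.824×10⁶ m.
r₂ = 6958 km = 6.958×10⁶ m.
Transfer ellipse a_t = (r₁ + r₂)/2 = 4.891×10⁶ m.
At r₁: circular v_c1 = √(μ/r₁) = 2793 m/s; transfer-periherm v_p = √[μ(2/r₁ − 1/a_t)] = 3331 m/s.
Δv₁ = v_p − v_c1 = 538.3 m/s.
At r₂: circular v_c2 = √(μ/r₂) = 1779 m/s; transfer-apoherm v_a = √[μ(2/r₂ − 1/a_t)] = 1352 m/s.
Δv₂ = v_c2 − v_a = 427.3 m/s.
Total Δv = Δv₁ + Δv₂ = 965.6 m/s = 0.9656 km/s.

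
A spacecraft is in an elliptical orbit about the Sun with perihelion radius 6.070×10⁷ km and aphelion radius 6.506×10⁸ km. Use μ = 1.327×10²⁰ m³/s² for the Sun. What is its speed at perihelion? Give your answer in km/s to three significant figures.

Semi-major axis a = (r_p + r_a)/2 = 3.5565×10⁸ km = 3.556×10¹¹ m.
Vis-viva: v² = μ(2/r − 1/a) = 1.327×10²⁰ × (3.295×10⁻¹¹ − 2.812×10⁻¹²) = 3.999×10⁹ m²/s².
v = 63240 m/s = 63.24 km/s.

v ≈ 63.2 km/s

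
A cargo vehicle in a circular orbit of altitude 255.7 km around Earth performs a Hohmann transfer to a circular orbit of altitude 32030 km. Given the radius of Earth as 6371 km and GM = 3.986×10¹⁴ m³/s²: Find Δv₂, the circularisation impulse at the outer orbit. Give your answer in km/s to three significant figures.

Δv ≈ 1.47 km/s

r₁ = 6371 + 255.7 = 6626.7 km = 6.6267×10⁶ m.
r₂ = 6371 + 32030 = 38401 km = 3.8401×10⁷ m.
Transfer ellipse a_t = (r₁ + r₂)/2 = 2.251×10⁷ m.
At r₁: circular v_c1 = √(μ/r₁) = 7756 m/s; transfer-perigee v_p = √[μ(2/r₁ − 1/a_t)] = 10130 m/s.
At r₂: circular v_c2 = √(μ/r₂) = 3222 m/s; transfer-apogee v_a = √[μ(2/r₂ − 1/a_t)] = 1748 m/s.
Δv₂ = v_c2 − v_a = 1474 m/s.
= 1.474 km/s.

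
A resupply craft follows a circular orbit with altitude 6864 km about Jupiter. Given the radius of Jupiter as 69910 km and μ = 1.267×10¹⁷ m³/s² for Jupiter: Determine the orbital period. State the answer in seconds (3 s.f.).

r = 69910 + 6864 = 76774 km = 7.6774×10⁷ m.
Kepler's third law: T = 2π√(r³/μ) = 2π√((7.677×10⁷)³ / 1.267×10¹⁷).
r³/μ = 3.572×10⁶ s², so T = 2π × 1.890×10³ = 1.187×10⁴ s.

T ≈ 11900 seconds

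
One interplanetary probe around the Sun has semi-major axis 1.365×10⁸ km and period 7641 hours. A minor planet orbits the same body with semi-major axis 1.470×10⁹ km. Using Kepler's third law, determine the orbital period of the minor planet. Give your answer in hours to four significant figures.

Kepler's third law: T² ∝ a³, so T₂ = T₁ (a₂/a₁)^(3/2).
a₂/a₁ = 10.77, (a₂/a₁)^(3/2) = 35.34.
T₂ = 7641 × 35.34 = 2.700×10⁵ hours.

T₂ ≈ 2.700×10⁵ hours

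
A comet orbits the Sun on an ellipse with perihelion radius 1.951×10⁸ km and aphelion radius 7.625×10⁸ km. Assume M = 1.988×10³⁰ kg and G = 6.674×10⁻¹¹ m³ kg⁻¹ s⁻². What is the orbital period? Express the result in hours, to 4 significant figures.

μ = GM = 6.674×10⁻¹¹ × 1.988×10³⁰ = 1.327×10²⁰ m³/s².
Semi-major axis a = (r_p + r_a)/2 = (1.9510×10⁸ + 7.6250×10⁸)/2 = 4.7880×10⁸ km = 4.788×10¹¹ m.
By Kepler's third law T = 2π√(a³/μ) = 2π × 2.876×10⁷ = 1.807×10⁸ s.
= 50200 hours.

T ≈ 50200 hours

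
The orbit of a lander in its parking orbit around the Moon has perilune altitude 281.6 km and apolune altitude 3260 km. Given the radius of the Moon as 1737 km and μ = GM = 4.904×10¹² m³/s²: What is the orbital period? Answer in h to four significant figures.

T ≈ 5.178 h

r_p = 1737 + 281.6 = 2018.6 km = 2.0186×10⁶ m.
r_a = 1737 + 3260 = 4997.0 km = 4.9970×10⁶ m.
Semi-major axis a = (r_p + r_a)/2 = (2018.6 + 4997.0)/2 = 3507.8 km = 3.508×10⁶ m.
By Kepler's third law T = 2π√(a³/μ) = 2π × 2.967×10³ = 1.864×10⁴ s.
= 5.178 h.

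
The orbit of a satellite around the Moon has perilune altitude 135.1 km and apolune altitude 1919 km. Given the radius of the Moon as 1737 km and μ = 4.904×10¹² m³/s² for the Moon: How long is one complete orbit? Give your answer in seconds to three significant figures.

T ≈ 13000 seconds

r_p = 1737 + 135.1 = 1872.1 km = 1.8721×10⁶ m.
r_a = 1737 + 1919 = 3656.0 km = 3.6560×10⁶ m.
Semi-major axis a = (r_p + r_a)/2 = (1872.1 + 3656.0)/2 = 2764.1 km = 2.764×10⁶ m.
By Kepler's third law T = 2π√(a³/μ) = 2π × 2.075×10³ = 1.304×10⁴ s.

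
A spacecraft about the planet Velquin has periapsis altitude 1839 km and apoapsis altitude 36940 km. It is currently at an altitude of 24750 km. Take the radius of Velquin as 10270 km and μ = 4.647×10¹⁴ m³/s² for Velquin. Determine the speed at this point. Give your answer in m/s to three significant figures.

v ≈ 3300 m/s

r_p = 10270 + 1839 = 12109 km = 1.2109×10⁷ m.
r_a = 10270 + 36940 = 47210 km = 4.7210×10⁷ m.
r = 10270 + 24750 = 35020 km = 3.502×10⁷ m.
Semi-major axis a = (r_p + r_a)/2 = 29660 km = 2.966×10⁷ m.
Vis-viva: v² = μ(2/r − 1/a) = 4.647×10¹⁴ × (5.711×10⁻⁸ − 3.372×10⁻⁸) = 1.087×10⁷ m²/s².
v = 3297 m/s.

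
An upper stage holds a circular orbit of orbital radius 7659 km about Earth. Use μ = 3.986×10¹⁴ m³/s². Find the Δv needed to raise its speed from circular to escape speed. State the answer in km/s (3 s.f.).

r = 7659 km = 7.659×10⁶ m.
Circular speed v_c = √(μ/r) = 7214 m/s.
Escape speed v_esc = √(2μ/r) = √2 × v_c = 10200 m/s.
Δv = v_esc − v_c = 2988 m/s = 2.988 km/s.

Δv ≈ 2.99 km/s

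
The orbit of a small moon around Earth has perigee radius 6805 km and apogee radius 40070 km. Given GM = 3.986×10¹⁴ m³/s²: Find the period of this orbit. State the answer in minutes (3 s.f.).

Semi-major axis a = (r_p + r_a)/2 = (6805.0 + 40070)/2 = 23438 km = 2.344×10⁷ m.
By Kepler's third law T = 2π√(a³/μ) = 2π × 5.683×10³ = 3.571×10⁴ s.
= 595.2 minutes.

T ≈ 595 minutes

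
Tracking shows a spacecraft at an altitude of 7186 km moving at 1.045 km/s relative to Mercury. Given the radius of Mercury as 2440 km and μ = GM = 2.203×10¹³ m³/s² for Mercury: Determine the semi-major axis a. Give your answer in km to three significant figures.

r = 2440 + 7186 = 9626.0 km = 9.626×10⁶ m.
Vis-viva rearranged: 1/a = 2/r − v²/μ = 2.078×10⁻⁷ − 4.957×10⁻⁸ = 1.582×10⁻⁷ m⁻¹.
a = 6.321×10⁶ m = 6321.1 km.

a ≈ 6320 km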